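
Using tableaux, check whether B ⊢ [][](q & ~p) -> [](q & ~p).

Valid

Tableau for the negation ~([][](q & ~p) -> [](q & ~p)):
1. ~([][](q & ~p) -> [](q & ~p)), u
2. [][](q & ~p), u   [~->-rule on 1]
3. ~[](q & ~p), u   [~->-rule on 1]
4. [](q & ~p), u   [[]-rule on 2 via uRu]
5. q & ~p, u   [[]-rule on 4 via uRu]
6. q, u   [&-rule on 5]
7. ~p, u   [&-rule on 5]
8. ~(q & ~p), v   [~[]-rule on 3: fresh world v, uRv]
9. [](q & ~p), v   [[]-rule on 2 via uRv]
10. q & ~p, v   [[]-rule on 4 via uRv]
11. q, v   [&-rule on 10]
12. ~p, v   [&-rule on 10]
13. p, v   [~&-rule on 8 (branches; this branch)]
Accessibility: uRu, uRv, vRu, vRv
Branch closes: p and ~p both at v.
Every branch of the negation's tableau closes; the branch above is one of them.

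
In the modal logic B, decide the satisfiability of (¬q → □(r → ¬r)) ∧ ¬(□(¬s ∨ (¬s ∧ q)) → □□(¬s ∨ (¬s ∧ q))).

1. (¬q → □(r → ¬r)) ∧ ¬(□(¬s ∨ (¬s ∧ q)) → □□(¬s ∨ (¬s ∧ q))), 0
2. ¬q → □(r → ¬r), 0   [∧-rule on 1]
3. ¬(□(¬s ∨ (¬s ∧ q)) → □□(¬s ∨ (¬s ∧ q))), 0   [∧-rule on 1]
4. □(¬s ∨ (¬s ∧ q)), 0   [¬→-rule on 3]
5. ¬□□(¬s ∨ (¬s ∧ q)), 0   [¬→-rule on 3]
6. ¬s ∨ (¬s ∧ q), 0   [□-rule on 4 via 0R0]
7. □(r → ¬r), 0   [→-rule on 2 (branches; this branch)]
8. r → ¬r, 0   [□-rule on 7 via 0R0]
9. ¬s ∧ q, 0   [∨-rule on 6 (branches; this branch)]
10. ¬s, 0   [∧-rule on 9]
11. q, 0   [∧-rule on 9]
12. ¬r, 0   [→-rule on 8 (branches; this branch)]
13. ¬□(¬s ∨ (¬s ∧ q)), 1   [¬□-rule on 5: fresh world 1, 0R1]
14. ¬s ∨ (¬s ∧ q), 1   [□-rule on 4 via 0R1]
15. r → ¬r, 1   [□-rule on 7 via 0R1]
16. ¬s ∧ q, 1   [∨-rule on 14 (branches; this branch)]
17. ¬s, 1   [∧-rule on 16]
18. q, 1   [∧-rule on 16]
19. ¬r, 1   [→-rule on 15 (branches; this branch)]
20. ¬(¬s ∨ (¬s ∧ q)), 2   [¬□-rule on 13: fresh world 2, 1R2]
21. s, 2   [¬∨-rule on 20]
22. ¬(¬s ∧ q), 2   [¬∨-rule on 20]
23. ¬q, 2   [¬∧-rule on 22 (branches; this branch)]
Accessibility: 0R0, 0R1, 1R0, 1R1, 1R2, 2R1, 2R2

Satisfiable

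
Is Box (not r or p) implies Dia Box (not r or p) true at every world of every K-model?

Not valid

Tableau for the negation not (Box (not r or p) implies Dia Box (not r or p)):
1. not (Box (not r or p) implies Dia Box (not r or p)), w0
2. Box (not r or p), w0
3. not Dia Box (not r or p), w0
The negation has an open branch (countermodel exists).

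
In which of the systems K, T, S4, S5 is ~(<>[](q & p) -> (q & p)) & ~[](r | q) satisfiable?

S5-tableau for the formula:
1. ~(<>[](q & p) -> (q & p)) & ~[](r | q), 0
2. ~(<>[](q & p) -> (q & p)), 0
3. ~[](r | q), 0
4. <>[](q & p), 0
5. ~(q & p), 0
6. ~p, 0
7. ~(r | q), 1
8. ~r, 1
9. ~q, 1
10. [](q & p), 2
11. q & p, 0
12. q, 0
13. p, 0
Accessibility: 0R0, 0R1, 0R2, 1R0, 1R1, 1R2, 2R0, 2R1, 2R2
Branch closes: p and ~p both at 0.
Every branch closes (one shown): unsatisfiable in S5.
S4-tableau for the formula:
1. ~(<>[](q & p) -> (q & p)) & ~[](r | q), 0
2. ~(<>[](q & p) -> (q & p)), 0
3. ~[](r | q), 0
4. <>[](q & p), 0
5. ~(q & p), 0
6. ~p, 0
7. ~(r | q), 1
8. ~r, 1
9. ~q, 1
10. [](q & p), 2
11. q & p, 2
12. q, 2
13. p, 2
Accessibility: 0R0, 0R1, 0R2, 1R1, 2R2
Complete open branch: satisfiable in S4, hence also in K, T (this S4-model is also a K-model and a T-model).

K, T, S4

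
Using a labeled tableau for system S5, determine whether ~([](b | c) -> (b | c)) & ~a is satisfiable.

Unsatisfiable (every branch closes)

1. ~([](b | c) -> (b | c)) & ~a, 0
2. ~([](b | c) -> (b | c)), 0
3. ~a, 0
4. [](b | c), 0
5. ~(b | c), 0
6. ~b, 0
7. ~c, 0
8. b | c, 0
9. c, 0
Accessibility: 0R0
Branch closes: c and ~c both at 0.
All branches of the tableau close; one closing branch shown above.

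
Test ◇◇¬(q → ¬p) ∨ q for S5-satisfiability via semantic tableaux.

Yes, satisfiable

1. ◇◇¬(q → ¬p) ∨ q, 0
2. q, 0   [∨-rule on 1 (branches; this branch)]
Accessibility: 0R0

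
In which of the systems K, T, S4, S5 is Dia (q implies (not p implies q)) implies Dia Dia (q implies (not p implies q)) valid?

T, S4, S5

K-tableau for the negation not (Dia (q implies (not p implies q)) implies Dia Dia (q implies (not p implies q))):
1. not (Dia (q implies (not p implies q)) implies Dia Dia (q implies (not p implies q))), 0
2. Dia (q implies (not p implies q)), 0   [neg-implies-rule on 1]
3. not Dia Dia (q implies (not p implies q)), 0   [neg-implies-rule on 1]
4. q implies (not p implies q), 1   [Dia-rule on 2: fresh world 1, 0R1]
5. not Dia (q implies (not p implies q)), 1   [neg-Dia-rule on 3 via 0R1]
6. not p implies q, 1   [implies-rule on 4 (branches; this branch)]
7. q, 1   [implies-rule on 6 (branches; this branch)]
Accessibility: 0R1
Complete open branch: countermodel on a K-frame, so not valid in K.
T-tableau for the negation not (Dia (q implies (not p implies q)) implies Dia Dia (q implies (not p implies q))):
1. not (Dia (q implies (not p implies q)) implies Dia Dia (q implies (not p implies q))), 0
2. Dia (q implies (not p implies q)), 0   [neg-implies-rule on 1]
3. not Dia Dia (q implies (not p implies q)), 0   [neg-implies-rule on 1]
4. not Dia (q implies (not p implies q)), 0   [neg-Dia-rule on 3 via 0R0]
5. not (q implies (not p implies q)), 0   [neg-Dia-rule on 4 via 0R0]
6. q, 0   [neg-implies-rule on 5]
7. not (not p implies q), 0   [neg-implies-rule on 5]
8. not p, 0   [neg-implies-rule on 7]
9. not q, 0   [neg-implies-rule on 7]
Accessibility: 0R0
Branch closes: q and not q both at 0.
Every branch closes (one shown): valid in T, hence also in S4, S5 (every theorem of T is a theorem of S4 and S5).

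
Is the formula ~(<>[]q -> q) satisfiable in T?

1. ~(<>[]q -> q), w0
2. <>[]q, w0
3. ~q, w0
4. []q, w1
5. q, w1
Accessibility: w0Rw0, w0Rw1, w1Rw1

Yes, satisfiable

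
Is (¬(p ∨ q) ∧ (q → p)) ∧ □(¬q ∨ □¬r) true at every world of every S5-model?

Tableau for the negation ¬((¬(p ∨ q) ∧ (q → p)) ∧ □(¬q ∨ □¬r)):
1. ¬((¬(p ∨ q) ∧ (q → p)) ∧ □(¬q ∨ □¬r)), w0
2. ¬□(¬q ∨ □¬r), w0   [¬∧-rule on 1 (branches; this branch)]
3. ¬(¬q ∨ □¬r), w1   [¬□-rule on 2: fresh world w1, w0Rw1]
4. q, w1   [¬∨-rule on 3]
5. ¬□¬r, w1   [¬∨-rule on 3]
6. r, w2   [¬□-rule on 5: fresh world w2, w1Rw2]
Accessibility: w0Rw0, w0Rw1, w0Rw2, w1Rw0, w1Rw1, w1Rw2, w2Rw0, w2Rw1, w2Rw2
The negation has an open branch (countermodel exists).

No, not valid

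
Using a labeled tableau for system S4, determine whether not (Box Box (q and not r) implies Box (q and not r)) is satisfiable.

1. not (Box Box (q and not r) implies Box (q and not r)), 0
2. Box Box (q and not r), 0   [neg-implies-rule on 1]
3. not Box (q and not r), 0   [neg-implies-rule on 1]
4. Box (q and not r), 0   [Box-rule on 2 via 0R0]
5. q and not r, 0   [Box-rule on 4 via 0R0]
6. q, 0   [and-rule on 5]
7. not r, 0   [and-rule on 5]
8. not (q and not r), 1   [neg-Box-rule on 3: fresh world 1, 0R1]
9. Box (q and not r), 1   [Box-rule on 2 via 0R1]
10. q and not r, 1   [Box-rule on 4 via 0R1]
11. q, 1   [and-rule on 10]
12. not r, 1   [and-rule on 10]
13. r, 1   [neg-and-rule on 8 (branches; this branch)]
Accessibility: 0R0, 0R1, 1R1
Branch closes: r and not r both at 1.
Every branch closes; the branch above is one of them.

No, unsatisfiable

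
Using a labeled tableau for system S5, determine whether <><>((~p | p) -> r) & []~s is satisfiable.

1. <><>((~p | p) -> r) & []~s, w0
2. <><>((~p | p) -> r), w0
3. []~s, w0
4. ~s, w0
5. <>((~p | p) -> r), w1
6. ~s, w1
7. (~p | p) -> r, w2
8. ~s, w2
9. r, w2
Accessibility: w0Rw0, w0Rw1, w0Rw2, w1Rw0, w1Rw1, w1Rw2, w2Rw0, w2Rw1, w2Rw2

Yes, satisfiable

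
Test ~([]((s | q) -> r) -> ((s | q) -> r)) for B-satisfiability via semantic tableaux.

Unsatisfiable

1. ~([]((s | q) -> r) -> ((s | q) -> r)), 0
2. []((s | q) -> r), 0
3. ~((s | q) -> r), 0
4. s | q, 0
5. ~r, 0
6. (s | q) -> r, 0
7. q, 0
8. ~(s | q), 0
9. ~s, 0
10. ~q, 0
Accessibility: 0R0
Branch closes: q and ~q both at 0.
Every branch closes; the branch above is one of them.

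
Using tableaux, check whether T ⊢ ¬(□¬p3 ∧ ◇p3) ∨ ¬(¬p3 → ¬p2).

Valid

Tableau for the negation ¬(¬(□¬p3 ∧ ◇p3) ∨ ¬(¬p3 → ¬p2)):
1. ¬(¬(□¬p3 ∧ ◇p3) ∨ ¬(¬p3 → ¬p2)), w0
2. □¬p3 ∧ ◇p3, w0
3. ¬p3 → ¬p2, w0
4. □¬p3, w0
5. ◇p3, w0
6. ¬p3, w0
7. ¬p2, w0
8. p3, w1
9. ¬p3, w1
Accessibility: w0Rw0, w0Rw1, w1Rw1
Branch closes: p3 and ¬p3 both at w1.
Every branch of the negation's tableau closes; the branch above is one of them.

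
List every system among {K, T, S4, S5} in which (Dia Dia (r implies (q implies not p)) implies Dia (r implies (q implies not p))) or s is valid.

T-tableau for the negation not ((Dia Dia (r implies (q implies not p)) implies Dia (r implies (q implies not p))) or s):
1. not ((Dia Dia (r implies (q implies not p)) implies Dia (r implies (q implies not p))) or s), 0
2. not (Dia Dia (r implies (q implies not p)) implies Dia (r implies (q implies not p))), 0
3. not s, 0
4. Dia Dia (r implies (q implies not p)), 0
5. not Dia (r implies (q implies not p)), 0
6. not (r implies (q implies not p)), 0
7. r, 0
8. not (q implies not p), 0
9. q, 0
10. p, 0
11. Dia (r implies (q implies not p)), 1
12. not (r implies (q implies not p)), 1
13. r, 1
14. not (q implies not p), 1
15. q, 1
16. p, 1
17. r implies (q implies not p), 2
18. q implies not p, 2
19. not p, 2
Accessibility: 0R0, 0R1, 1R1, 1R2, 2R2
Complete open branch: countermodel on a T-frame, so not valid in T, nor in K (the same frame is also a K-frame).
S4-tableau for the negation not ((Dia Dia (r implies (q implies not p)) implies Dia (r implies (q implies not p))) or s):
1. not ((Dia Dia (r implies (q implies not p)) implies Dia (r implies (q implies not p))) or s), 0
2. not (Dia Dia (r implies (q implies not p)) implies Dia (r implies (q implies not p))), 0
3. not s, 0
4. Dia Dia (r implies (q implies not p)), 0
5. not Dia (r implies (q implies not p)), 0
6. not (r implies (q implies not p)), 0
7. r, 0
8. not (q implies not p), 0
9. q, 0
10. p, 0
11. Dia (r implies (q implies not p)), 1
12. not (r implies (q implies not p)), 1
13. r, 1
14. not (q implies not p), 1
15. q, 1
16. p, 1
17. r implies (q implies not p), 2
18. not (r implies (q implies not p)), 2
19. r, 2
20. not (q implies not p), 2
21. q, 2
22. p, 2
23. q implies not p, 2
24. not p, 2
Accessibility: 0R0, 0R1, 0R2, 1R1, 1R2, 2R2
Branch closes: p and not p both at 2.
Every branch closes (one shown): valid in S4, hence also in S5 (every theorem of S4 is a theorem of S5).

S4, S5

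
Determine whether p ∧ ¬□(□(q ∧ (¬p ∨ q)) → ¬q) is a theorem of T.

Tableau for the negation ¬(p ∧ ¬□(□(q ∧ (¬p ∨ q)) → ¬q)):
1. ¬(p ∧ ¬□(□(q ∧ (¬p ∨ q)) → ¬q)), u
2. □(□(q ∧ (¬p ∨ q)) → ¬q), u
3. □(q ∧ (¬p ∨ q)) → ¬q, u
4. ¬q, u
Accessibility: uRu
The negation has an open branch (countermodel exists).

No, not valid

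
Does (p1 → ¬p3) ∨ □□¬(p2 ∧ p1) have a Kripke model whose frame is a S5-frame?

1. (p1 → ¬p3) ∨ □□¬(p2 ∧ p1), 0
2. □□¬(p2 ∧ p1), 0   [∨-rule on 1 (branches; this branch)]
3. □¬(p2 ∧ p1), 0   [□-rule on 2 via 0R0]
4. ¬(p2 ∧ p1), 0   [□-rule on 3 via 0R0]
5. ¬p1, 0   [¬∧-rule on 4 (branches; this branch)]
Accessibility: 0R0

Yes, satisfiable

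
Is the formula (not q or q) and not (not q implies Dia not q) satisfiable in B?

1. (not q or q) and not (not q implies Dia not q), w0
2. not q or q, w0   [and-rule on 1]
3. not (not q implies Dia not q), w0   [and-rule on 1]
4. not q, w0   [neg-implies-rule on 3]
5. not Dia not q, w0   [neg-implies-rule on 3]
6. q, w0   [neg-Dia-rule on 5 via w0Rw0]
Accessibility: w0Rw0
Branch closes: q and not q both at w0.
All branches of the tableau close; one closing branch shown above.

Unsatisfiable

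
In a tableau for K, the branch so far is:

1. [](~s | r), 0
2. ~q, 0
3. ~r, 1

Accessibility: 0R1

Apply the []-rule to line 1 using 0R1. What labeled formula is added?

~s | r, 1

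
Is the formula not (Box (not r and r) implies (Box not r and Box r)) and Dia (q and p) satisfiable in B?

1. not (Box (not r and r) implies (Box not r and Box r)) and Dia (q and p), u
2. not (Box (not r and r) implies (Box not r and Box r)), u
3. Dia (q and p), u
4. Box (not r and r), u
5. not (Box not r and Box r), u
6. not r and r, u
7. not r, u
8. r, u
Accessibility: uRu
Branch closes: r and not r both at u.
(One branch shown.) All branches close.

No, unsatisfiable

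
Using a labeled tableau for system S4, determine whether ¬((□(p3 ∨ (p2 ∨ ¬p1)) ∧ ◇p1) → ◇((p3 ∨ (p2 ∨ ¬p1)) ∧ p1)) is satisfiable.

No, unsatisfiable

1. ¬((□(p3 ∨ (p2 ∨ ¬p1)) ∧ ◇p1) → ◇((p3 ∨ (p2 ∨ ¬p1)) ∧ p1)), w0
2. □(p3 ∨ (p2 ∨ ¬p1)) ∧ ◇p1, w0
3. ¬◇((p3 ∨ (p2 ∨ ¬p1)) ∧ p1), w0
4. □(p3 ∨ (p2 ∨ ¬p1)), w0
5. ◇p1, w0
6. ¬((p3 ∨ (p2 ∨ ¬p1)) ∧ p1), w0
7. p3 ∨ (p2 ∨ ¬p1), w0
8. ¬p1, w0
9. p2 ∨ ¬p1, w0
10. p1, w1
11. ¬((p3 ∨ (p2 ∨ ¬p1)) ∧ p1), w1
12. p3 ∨ (p2 ∨ ¬p1), w1
13. ¬(p3 ∨ (p2 ∨ ¬p1)), w1
14. ¬p3, w1
15. ¬(p2 ∨ ¬p1), w1
16. ¬p2, w1
17. p2 ∨ ¬p1, w1
18. ¬p1, w1
Accessibility: w0Rw0, w0Rw1, w1Rw1
Branch closes: p1 and ¬p1 both at w1.
Every branch closes; the branch above is one of them.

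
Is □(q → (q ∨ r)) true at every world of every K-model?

Valid

Tableau for the negation ¬□(q → (q ∨ r)):
1. ¬□(q → (q ∨ r)), 0
2. ¬(q → (q ∨ r)), 1
3. q, 1
4. ¬(q ∨ r), 1
5. ¬q, 1
6. ¬r, 1
Accessibility: 0R1
Branch closes: q and ¬q both at 1.
Every branch of the negation's tableau closes; the branch above is one of them.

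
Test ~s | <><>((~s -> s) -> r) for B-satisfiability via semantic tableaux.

1. ~s | <><>((~s -> s) -> r), w0
2. <><>((~s -> s) -> r), w0
3. <>((~s -> s) -> r), w1
4. (~s -> s) -> r, w2
5. r, w2
Accessibility: w0Rw0, w0Rw1, w1Rw0, w1Rw1, w1Rw2, w2Rw1, w2Rw2

Yes, satisfiable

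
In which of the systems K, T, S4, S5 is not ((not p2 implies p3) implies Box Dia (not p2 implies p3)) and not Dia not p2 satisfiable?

T-tableau for the formula:
1. not ((not p2 implies p3) implies Box Dia (not p2 implies p3)) and not Dia not p2, 0
2. not ((not p2 implies p3) implies Box Dia (not p2 implies p3)), 0
3. not Dia not p2, 0
4. not p2 implies p3, 0
5. not Box Dia (not p2 implies p3), 0
6. p2, 0
7. p3, 0
8. not Dia (not p2 implies p3), 1
9. p2, 1
10. not (not p2 implies p3), 1
11. not p2, 1
12. not p3, 1
Accessibility: 0R0, 0R1, 1R1
Branch closes: p2 and not p2 both at 1.
Every branch closes (one shown): unsatisfiable in T, hence also in S4, S5 (every S4/S5-frame is a T-frame).
K-tableau for the formula:
1. not ((not p2 implies p3) implies Box Dia (not p2 implies p3)) and not Dia not p2, 0
2. not ((not p2 implies p3) implies Box Dia (not p2 implies p3)), 0
3. not Dia not p2, 0
4. not p2 implies p3, 0
5. not Box Dia (not p2 implies p3), 0
6. p3, 0
7. not Dia (not p2 implies p3), 1
8. p2, 1
Accessibility: 0R1
Complete open branch: satisfiable in K.

K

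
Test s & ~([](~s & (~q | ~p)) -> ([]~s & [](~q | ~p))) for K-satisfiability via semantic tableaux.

1. s & ~([](~s & (~q | ~p)) -> ([]~s & [](~q | ~p))), u
2. s, u
3. ~([](~s & (~q | ~p)) -> ([]~s & [](~q | ~p))), u
4. [](~s & (~q | ~p)), u
5. ~([]~s & [](~q | ~p)), u
6. ~[](~q | ~p), u
7. ~(~q | ~p), v
8. q, v
9. p, v
10. ~s & (~q | ~p), v
11. ~s, v
12. ~q | ~p, v
13. ~p, v
Accessibility: uRv
Branch closes: p and ~p both at v.
Every branch closes; the branch above is one of them.

Unsatisfiable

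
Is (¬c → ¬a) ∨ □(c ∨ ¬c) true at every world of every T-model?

Tableau for the negation ¬((¬c → ¬a) ∨ □(c ∨ ¬c)):
1. ¬((¬c → ¬a) ∨ □(c ∨ ¬c)), 0
2. ¬(¬c → ¬a), 0
3. ¬□(c ∨ ¬c), 0
4. ¬c, 0
5. a, 0
6. ¬(c ∨ ¬c), 1
7. ¬c, 1
8. c, 1
Accessibility: 0R0, 0R1, 1R1
Branch closes: c and ¬c both at 1.
Every branch of the negation's tableau closes; the branch above is one of them.

Valid in T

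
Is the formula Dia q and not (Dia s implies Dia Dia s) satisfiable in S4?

No, unsatisfiable

1. Dia q and not (Dia s implies Dia Dia s), u
2. Dia q, u
3. not (Dia s implies Dia Dia s), u
4. Dia s, u
5. not Dia Dia s, u
6. not Dia s, u
7. not s, u
8. q, v
9. not Dia s, v
10. not s, v
11. s, w
12. not Dia s, w
13. not s, w
Accessibility: uRu, uRv, uRw, vRv, wRw
Branch closes: s and not s both at w.
Every branch closes; the branch above is one of them.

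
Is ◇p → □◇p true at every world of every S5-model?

Tableau for the negation ¬(◇p → □◇p):
1. ¬(◇p → □◇p), u
2. ◇p, u   [¬→-rule on 1]
3. ¬□◇p, u   [¬→-rule on 1]
4. p, v   [◇-rule on 2: fresh world v, uRv]
5. ¬◇p, w   [¬□-rule on 3: fresh world w, uRw]
6. ¬p, u   [¬◇-rule on 5 via wRu]
7. ¬p, v   [¬◇-rule on 5 via wRv]
Accessibility: uRu, uRv, uRw, vRu, vRv, vRw, wRu, wRv, wRw
Branch closes: p and ¬p both at v.
All branches of the negation close; one closing branch shown above.

Yes, valid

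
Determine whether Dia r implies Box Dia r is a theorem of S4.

Tableau for the negation not (Dia r implies Box Dia r):
1. not (Dia r implies Box Dia r), w0
2. Dia r, w0
3. not Box Dia r, w0
4. r, w1
5. not Dia r, w2
6. not r, w2
Accessibility: w0Rw0, w0Rw1, w0Rw2, w1Rw1, w2Rw2
The negation has an open branch (countermodel exists).

Not valid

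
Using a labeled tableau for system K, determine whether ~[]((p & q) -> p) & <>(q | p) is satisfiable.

No, unsatisfiable

1. ~[]((p & q) -> p) & <>(q | p), u
2. ~[]((p & q) -> p), u   [&-rule on 1]
3. <>(q | p), u   [&-rule on 1]
4. ~((p & q) -> p), v   [~[]-rule on 2: fresh world v, uRv]
5. p & q, v   [~->-rule on 4]
6. ~p, v   [~->-rule on 4]
7. p, v   [&-rule on 5]
8. q, v   [&-rule on 5]
Accessibility: uRv
Branch closes: p and ~p both at v.
(One branch shown.) All branches close.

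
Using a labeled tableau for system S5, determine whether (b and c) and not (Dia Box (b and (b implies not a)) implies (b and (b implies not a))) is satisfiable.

No, unsatisfiable

1. (b and c) and not (Dia Box (b and (b implies not a)) implies (b and (b implies not a))), 0
2. b and c, 0   [and-rule on 1]
3. not (Dia Box (b and (b implies not a)) implies (b and (b implies not a))), 0   [and-rule on 1]
4. b, 0   [and-rule on 2]
5. c, 0   [and-rule on 2]
6. Dia Box (b and (b implies not a)), 0   [neg-implies-rule on 3]
7. not (b and (b implies not a)), 0   [neg-implies-rule on 3]
8. not (b implies not a), 0   [neg-and-rule on 7 (branches; this branch)]
9. a, 0   [neg-implies-rule on 8]
10. Box (b and (b implies not a)), 1   [Dia-rule on 6: fresh world 1, 0R1]
11. b and (b implies not a), 0   [Box-rule on 10 via 1R0]
12. b implies not a, 0   [and-rule on 11]
13. b and (b implies not a), 1   [Box-rule on 10 via 1R1]
14. b, 1   [and-rule on 13]
15. b implies not a, 1   [and-rule on 13]
16. not a, 0   [implies-rule on 12 (branches; this branch)]
Accessibility: 0R0, 0R1, 1R0, 1R1
Branch closes: a and not a both at 0.
(One branch shown.) All branches close.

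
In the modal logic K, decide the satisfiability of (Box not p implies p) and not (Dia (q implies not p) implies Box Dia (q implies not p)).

1. (Box not p implies p) and not (Dia (q implies not p) implies Box Dia (q implies not p)), 0
2. Box not p implies p, 0
3. not (Dia (q implies not p) implies Box Dia (q implies not p)), 0
4. Dia (q implies not p), 0
5. not Box Dia (q implies not p), 0
6. p, 0
7. q implies not p, 1
8. not p, 1
9. not Dia (q implies not p), 2
Accessibility: 0R1, 0R2

Satisfiable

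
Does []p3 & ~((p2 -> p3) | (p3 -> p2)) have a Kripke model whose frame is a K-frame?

Unsatisfiable

1. []p3 & ~((p2 -> p3) | (p3 -> p2)), u
2. []p3, u   [&-rule on 1]
3. ~((p2 -> p3) | (p3 -> p2)), u   [&-rule on 1]
4. ~(p2 -> p3), u   [~|-rule on 3]
5. ~(p3 -> p2), u   [~|-rule on 3]
6. p2, u   [~->-rule on 4]
7. ~p3, u   [~->-rule on 4]
8. p3, u   [~->-rule on 5]
9. ~p2, u   [~->-rule on 5]
Branch closes: p3 and ~p3 both at u.
(One branch shown.) All branches close.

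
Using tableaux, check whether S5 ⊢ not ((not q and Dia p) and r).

Tableau for the negation (not q and Dia p) and r:
1. (not q and Dia p) and r, 0
2. not q and Dia p, 0
3. r, 0
4. not q, 0
5. Dia p, 0
6. p, 1
Accessibility: 0R0, 0R1, 1R0, 1R1
The negation has an open branch (countermodel exists).

Invalid (countermodel exists)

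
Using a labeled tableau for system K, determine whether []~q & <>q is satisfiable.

Unsatisfiable (every branch closes)

1. []~q & <>q, 0
2. []~q, 0
3. <>q, 0
4. q, 1
5. ~q, 1
Accessibility: 0R1
Branch closes: q and ~q both at 1.
(One branch shown.) All branches close.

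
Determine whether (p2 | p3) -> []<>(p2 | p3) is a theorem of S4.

Tableau for the negation ~((p2 | p3) -> []<>(p2 | p3)):
1. ~((p2 | p3) -> []<>(p2 | p3)), w0
2. p2 | p3, w0
3. ~[]<>(p2 | p3), w0
4. p3, w0
5. ~<>(p2 | p3), w1
6. ~(p2 | p3), w1
7. ~p2, w1
8. ~p3, w1
Accessibility: w0Rw0, w0Rw1, w1Rw1
The negation has an open branch (countermodel exists).

No, not valid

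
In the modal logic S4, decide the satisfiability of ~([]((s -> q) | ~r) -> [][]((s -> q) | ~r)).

1. ~([]((s -> q) | ~r) -> [][]((s -> q) | ~r)), 0
2. []((s -> q) | ~r), 0
3. ~[][]((s -> q) | ~r), 0
4. (s -> q) | ~r, 0
5. s -> q, 0
6. q, 0
7. ~[]((s -> q) | ~r), 1
8. (s -> q) | ~r, 1
9. s -> q, 1
10. q, 1
11. ~((s -> q) | ~r), 2
12. ~(s -> q), 2
13. r, 2
14. s, 2
15. ~q, 2
16. (s -> q) | ~r, 2
17. s -> q, 2
18. q, 2
Accessibility: 0R0, 0R1, 0R2, 1R1, 1R2, 2R2
Branch closes: q and ~q both at 2.
All branches of the tableau close; one closing branch shown above.

Unsatisfiable (every branch closes)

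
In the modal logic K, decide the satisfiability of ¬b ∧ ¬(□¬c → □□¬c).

1. ¬b ∧ ¬(□¬c → □□¬c), w0
2. ¬b, w0   [∧-rule on 1]
3. ¬(□¬c → □□¬c), w0   [∧-rule on 1]
4. □¬c, w0   [¬→-rule on 3]
5. ¬□□¬c, w0   [¬→-rule on 3]
6. ¬□¬c, w1   [¬□-rule on 5: fresh world w1, w0Rw1]
7. ¬c, w1   [□-rule on 4 via w0Rw1]
8. c, w2   [¬□-rule on 6: fresh world w2, w1Rw2]
Accessibility: w0Rw1, w1Rw2

Satisfiable (open branch found)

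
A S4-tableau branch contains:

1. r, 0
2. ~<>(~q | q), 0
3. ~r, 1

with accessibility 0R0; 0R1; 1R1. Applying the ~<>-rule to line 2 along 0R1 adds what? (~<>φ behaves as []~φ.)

~<>φ behaves as []~φ: propagate the negated body to each accessible world.

~(~q | q), 1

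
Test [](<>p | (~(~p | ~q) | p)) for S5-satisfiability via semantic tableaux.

1. [](<>p | (~(~p | ~q) | p)), 0
2. <>p | (~(~p | ~q) | p), 0
3. ~(~p | ~q) | p, 0
4. p, 0
Accessibility: 0R0

Satisfiable (open branch found)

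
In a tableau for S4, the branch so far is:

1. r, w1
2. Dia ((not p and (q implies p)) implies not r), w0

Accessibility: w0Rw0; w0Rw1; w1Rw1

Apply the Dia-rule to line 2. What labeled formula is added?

a fresh world w2 with w0Rw2, and (not p and (q implies p)) implies not r at w2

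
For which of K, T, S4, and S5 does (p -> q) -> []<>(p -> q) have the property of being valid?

S4-tableau for the negation ~((p -> q) -> []<>(p -> q)):
1. ~((p -> q) -> []<>(p -> q)), u
2. p -> q, u   [~->-rule on 1]
3. ~[]<>(p -> q), u   [~->-rule on 1]
4. q, u   [->-rule on 2 (branches; this branch)]
5. ~<>(p -> q), v   [~[]-rule on 3: fresh world v, uRv]
6. ~(p -> q), v   [~<>-rule on 5 via vRv]
7. p, v   [~->-rule on 6]
8. ~q, v   [~->-rule on 6]
Accessibility: uRu, uRv, vRv
Complete open branch: countermodel on an S4-frame, so not valid in S4, nor in K, T (the same frame is also a K-frame and a T-frame).
S5-tableau for the negation ~((p -> q) -> []<>(p -> q)):
1. ~((p -> q) -> []<>(p -> q)), u
2. p -> q, u   [~->-rule on 1]
3. ~[]<>(p -> q), u   [~->-rule on 1]
4. q, u   [->-rule on 2 (branches; this branch)]
5. ~<>(p -> q), v   [~[]-rule on 3: fresh world v, uRv]
6. ~(p -> q), u   [~<>-rule on 5 via vRu]
7. p, u   [~->-rule on 6]
8. ~q, u   [~->-rule on 6]
Accessibility: uRu, uRv, vRu, vRv
Branch closes: q and ~q both at u.
Every branch closes (one shown): valid in S5.

S5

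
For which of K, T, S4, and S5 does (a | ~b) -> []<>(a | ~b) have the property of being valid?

S5

S4-tableau for the negation ~((a | ~b) -> []<>(a | ~b)):
1. ~((a | ~b) -> []<>(a | ~b)), u
2. a | ~b, u
3. ~[]<>(a | ~b), u
4. ~b, u
5. ~<>(a | ~b), v
6. ~(a | ~b), v
7. ~a, v
8. b, v
Accessibility: uRu, uRv, vRv
Complete open branch: countermodel on an S4-frame, so not valid in S4, nor in K, T (the same frame is also a K-frame and a T-frame).
S5-tableau for the negation ~((a | ~b) -> []<>(a | ~b)):
1. ~((a | ~b) -> []<>(a | ~b)), u
2. a | ~b, u
3. ~[]<>(a | ~b), u
4. ~b, u
5. ~<>(a | ~b), v
6. ~(a | ~b), u
7. ~a, u
8. b, u
Accessibility: uRu, uRv, vRu, vRv
Branch closes: b and ~b both at u.
Every branch closes (one shown): valid in S5.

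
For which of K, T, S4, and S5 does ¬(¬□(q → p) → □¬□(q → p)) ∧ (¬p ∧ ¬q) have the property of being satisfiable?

K, T, S4

S4-tableau for the formula:
1. ¬(¬□(q → p) → □¬□(q → p)) ∧ (¬p ∧ ¬q), 0
2. ¬(¬□(q → p) → □¬□(q → p)), 0   [∧-rule on 1]
3. ¬p ∧ ¬q, 0   [∧-rule on 1]
4. ¬□(q → p), 0   [¬→-rule on 2]
5. ¬□¬□(q → p), 0   [¬→-rule on 2]
6. ¬p, 0   [∧-rule on 3]
7. ¬q, 0   [∧-rule on 3]
8. ¬(q → p), 1   [¬□-rule on 4: fresh world 1, 0R1]
9. q, 1   [¬→-rule on 8]
10. ¬p, 1   [¬→-rule on 8]
11. □(q → p), 2   [¬□-rule on 5: fresh world 2, 0R2]
12. q → p, 2   [□-rule on 11 via 2R2]
13. p, 2   [→-rule on 12 (branches; this branch)]
Accessibility: 0R0, 0R1, 0R2, 1R1, 2R2
Complete open branch: satisfiable in S4, hence also in K, T (this S4-model is also a K-model and a T-model).
S5-tableau for the formula:
1. ¬(¬□(q → p) → □¬□(q → p)) ∧ (¬p ∧ ¬q), 0
2. ¬(¬□(q → p) → □¬□(q → p)), 0   [∧-rule on 1]
3. ¬p ∧ ¬q, 0   [∧-rule on 1]
4. ¬□(q → p), 0   [¬→-rule on 2]
5. ¬□¬□(q → p), 0   [¬→-rule on 2]
6. ¬p, 0   [∧-rule on 3]
7. ¬q, 0   [∧-rule on 3]
8. ¬(q → p), 1   [¬□-rule on 4: fresh world 1, 0R1]
9. q, 1   [¬→-rule on 8]
10. ¬p, 1   [¬→-rule on 8]
11. □(q → p), 2   [¬□-rule on 5: fresh world 2, 0R2]
12. q → p, 0   [□-rule on 11 via 2R0]
13. q → p, 1   [□-rule on 11 via 2R1]
14. q → p, 2   [□-rule on 11 via 2R2]
15. p, 1   [→-rule on 13 (branches; this branch)]
Accessibility: 0R0, 0R1, 0R2, 1R0, 1R1, 1R2, 2R0, 2R1, 2R2
Branch closes: p and ¬p both at 1.
Every branch closes (one shown): unsatisfiable in S5.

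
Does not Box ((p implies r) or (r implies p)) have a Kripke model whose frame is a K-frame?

Unsatisfiable

1. not Box ((p implies r) or (r implies p)), w0
2. not ((p implies r) or (r implies p)), w1   [neg-Box-rule on 1: fresh world w1, w0Rw1]
3. not (p implies r), w1   [neg-or-rule on 2]
4. not (r implies p), w1   [neg-or-rule on 2]
5. p, w1   [neg-implies-rule on 3]
6. not r, w1   [neg-implies-rule on 3]
7. r, w1   [neg-implies-rule on 4]
8. not p, w1   [neg-implies-rule on 4]
Accessibility: w0Rw1
Branch closes: r and not r both at w1.
All branches of the tableau close; one closing branch shown above.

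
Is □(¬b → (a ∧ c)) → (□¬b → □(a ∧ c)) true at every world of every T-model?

Valid in T

Tableau for the negation ¬(□(¬b → (a ∧ c)) → (□¬b → □(a ∧ c))):
1. ¬(□(¬b → (a ∧ c)) → (□¬b → □(a ∧ c))), 0
2. □(¬b → (a ∧ c)), 0
3. ¬(□¬b → □(a ∧ c)), 0
4. □¬b, 0
5. ¬□(a ∧ c), 0
6. ¬b → (a ∧ c), 0
7. ¬b, 0
8. a ∧ c, 0
9. a, 0
10. c, 0
11. ¬(a ∧ c), 1
12. ¬b → (a ∧ c), 1
13. ¬b, 1
14. ¬c, 1
15. a ∧ c, 1
16. a, 1
17. c, 1
Accessibility: 0R0, 0R1, 1R1
Branch closes: c and ¬c both at 1.
All branches of the negation close; one closing branch shown above.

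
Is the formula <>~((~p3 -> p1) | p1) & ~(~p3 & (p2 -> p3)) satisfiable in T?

1. <>~((~p3 -> p1) | p1) & ~(~p3 & (p2 -> p3)), u
2. <>~((~p3 -> p1) | p1), u   [&-rule on 1]
3. ~(~p3 & (p2 -> p3)), u   [&-rule on 1]
4. ~(p2 -> p3), u   [~&-rule on 3 (branches; this branch)]
5. p2, u   [~->-rule on 4]
6. ~p3, u   [~->-rule on 4]
7. ~((~p3 -> p1) | p1), v   [<>-rule on 2: fresh world v, uRv]
8. ~(~p3 -> p1), v   [~|-rule on 7]
9. ~p1, v   [~|-rule on 7]
10. ~p3, v   [~->-rule on 8]
Accessibility: uRu, uRv, vRv

Yes, satisfiable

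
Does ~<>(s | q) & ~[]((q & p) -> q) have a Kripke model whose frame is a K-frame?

1. ~<>(s | q) & ~[]((q & p) -> q), w0
2. ~<>(s | q), w0
3. ~[]((q & p) -> q), w0
4. ~((q & p) -> q), w1
5. q & p, w1
6. ~q, w1
7. q, w1
8. p, w1
Accessibility: w0Rw1
Branch closes: q and ~q both at w1.
(One branch shown.) All branches close.

Unsatisfiable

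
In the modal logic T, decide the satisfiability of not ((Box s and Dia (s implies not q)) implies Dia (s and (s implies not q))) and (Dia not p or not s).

1. not ((Box s and Dia (s implies not q)) implies Dia (s and (s implies not q))) and (Dia not p or not s), 0
2. not ((Box s and Dia (s implies not q)) implies Dia (s and (s implies not q))), 0   [and-rule on 1]
3. Dia not p or not s, 0   [and-rule on 1]
4. Box s and Dia (s implies not q), 0   [neg-implies-rule on 2]
5. not Dia (s and (s implies not q)), 0   [neg-implies-rule on 2]
6. Box s, 0   [and-rule on 4]
7. Dia (s implies not q), 0   [and-rule on 4]
8. not (s and (s implies not q)), 0   [neg-Dia-rule on 5 via 0R0]
9. s, 0   [Box-rule on 6 via 0R0]
10. Dia not p, 0   [or-rule on 3 (branches; this branch)]
11. not (s implies not q), 0   [neg-and-rule on 8 (branches; this branch)]
12. q, 0   [neg-implies-rule on 11]
13. s implies not q, 1   [Dia-rule on 7: fresh world 1, 0R1]
14. not (s and (s implies not q)), 1   [neg-Dia-rule on 5 via 0R1]
15. s, 1   [Box-rule on 6 via 0R1]
16. not q, 1   [implies-rule on 13 (branches; this branch)]
17. not (s implies not q), 1   [neg-and-rule on 14 (branches; this branch)]
18. q, 1   [neg-implies-rule on 17]
Accessibility: 0R0, 0R1, 1R1
Branch closes: q and not q both at 1.
(One branch shown.) All branches close.

Unsatisfiable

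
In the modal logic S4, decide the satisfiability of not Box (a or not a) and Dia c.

1. not Box (a or not a) and Dia c, w0
2. not Box (a or not a), w0   [and-rule on 1]
3. Dia c, w0   [and-rule on 1]
4. not (a or not a), w1   [neg-Box-rule on 2: fresh world w1, w0Rw1]
5. not a, w1   [neg-or-rule on 4]
6. a, w1   [neg-or-rule on 4]
Accessibility: w0Rw0, w0Rw1, w1Rw1
Branch closes: a and not a both at w1.
All branches of the tableau close; one closing branch shown above.

Unsatisfiable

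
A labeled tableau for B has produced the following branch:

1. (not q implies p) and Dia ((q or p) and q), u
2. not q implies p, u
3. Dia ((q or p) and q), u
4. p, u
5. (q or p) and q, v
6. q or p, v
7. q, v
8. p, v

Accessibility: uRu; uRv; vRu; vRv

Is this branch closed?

No atom appears with both signs at the same world.

No, open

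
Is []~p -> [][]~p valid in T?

Tableau for the negation ~([]~p -> [][]~p):
1. ~([]~p -> [][]~p), u
2. []~p, u   [~->-rule on 1]
3. ~[][]~p, u   [~->-rule on 1]
4. ~p, u   [[]-rule on 2 via uRu]
5. ~[]~p, v   [~[]-rule on 3: fresh world v, uRv]
6. ~p, v   [[]-rule on 2 via uRv]
7. p, w   [~[]-rule on 5: fresh world w, vRw]
Accessibility: uRu, uRv, vRv, vRw, wRw
The negation has an open branch (countermodel exists).

Not valid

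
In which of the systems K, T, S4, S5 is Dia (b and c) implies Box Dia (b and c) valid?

S5-tableau for the negation not (Dia (b and c) implies Box Dia (b and c)):
1. not (Dia (b and c) implies Box Dia (b and c)), 0
2. Dia (b and c), 0
3. not Box Dia (b and c), 0
4. b and c, 1
5. b, 1
6. c, 1
7. not Dia (b and c), 2
8. not (b and c), 0
9. not (b and c), 1
10. not (b and c), 2
11. not c, 0
12. not c, 1
Accessibility: 0R0, 0R1, 0R2, 1R0, 1R1, 1R2, 2R0, 2R1, 2R2
Branch closes: c and not c both at 1.
Every branch closes (one shown): valid in S5.
S4-tableau for the negation not (Dia (b and c) implies Box Dia (b and c)):
1. not (Dia (b and c) implies Box Dia (b and c)), 0
2. Dia (b and c), 0
3. not Box Dia (b and c), 0
4. b and c, 1
5. b, 1
6. c, 1
7. not Dia (b and c), 2
8. not (b and c), 2
9. not c, 2
Accessibility: 0R0, 0R1, 0R2, 1R1, 2R2
Complete open branch: countermodel on an S4-frame, so not valid in S4, nor in K, T (the same frame is also a K-frame and a T-frame).

S5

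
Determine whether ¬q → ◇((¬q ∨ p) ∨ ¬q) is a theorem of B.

Tableau for the negation ¬(¬q → ◇((¬q ∨ p) ∨ ¬q)):
1. ¬(¬q → ◇((¬q ∨ p) ∨ ¬q)), w0
2. ¬q, w0
3. ¬◇((¬q ∨ p) ∨ ¬q), w0
4. ¬((¬q ∨ p) ∨ ¬q), w0
5. ¬(¬q ∨ p), w0
6. q, w0
Accessibility: w0Rw0
Branch closes: q and ¬q both at w0.
Every branch of the negation's tableau closes; the branch above is one of them.

Yes, valid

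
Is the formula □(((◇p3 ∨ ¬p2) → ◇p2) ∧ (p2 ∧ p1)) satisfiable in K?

Satisfiable (open branch found)

1. □(((◇p3 ∨ ¬p2) → ◇p2) ∧ (p2 ∧ p1)), u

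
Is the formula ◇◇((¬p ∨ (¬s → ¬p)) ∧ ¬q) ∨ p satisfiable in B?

1. ◇◇((¬p ∨ (¬s → ¬p)) ∧ ¬q) ∨ p, 0
2. p, 0
Accessibility: 0R0

Satisfiable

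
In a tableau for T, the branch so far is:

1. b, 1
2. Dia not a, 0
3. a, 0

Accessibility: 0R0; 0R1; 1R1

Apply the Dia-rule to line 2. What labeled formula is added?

a fresh world 2 with 0R2, and not a at 2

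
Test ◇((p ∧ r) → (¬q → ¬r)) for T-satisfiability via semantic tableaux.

Satisfiable (open branch found)

1. ◇((p ∧ r) → (¬q → ¬r)), 0
2. (p ∧ r) → (¬q → ¬r), 1
3. ¬q → ¬r, 1
4. ¬r, 1
Accessibility: 0R0, 0R1, 1R1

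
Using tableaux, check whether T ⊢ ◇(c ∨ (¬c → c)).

No, not valid

Tableau for the negation ¬◇(c ∨ (¬c → c)):
1. ¬◇(c ∨ (¬c → c)), u
2. ¬(c ∨ (¬c → c)), u   [¬◇-rule on 1 via uRu]
3. ¬c, u   [¬∨-rule on 2]
4. ¬(¬c → c), u   [¬∨-rule on 2]
Accessibility: uRu
The negation has an open branch (countermodel exists).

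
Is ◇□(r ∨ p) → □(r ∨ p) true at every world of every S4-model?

Tableau for the negation ¬(◇□(r ∨ p) → □(r ∨ p)):
1. ¬(◇□(r ∨ p) → □(r ∨ p)), w0
2. ◇□(r ∨ p), w0
3. ¬□(r ∨ p), w0
4. □(r ∨ p), w1
5. r ∨ p, w1
6. p, w1
7. ¬(r ∨ p), w2
8. ¬r, w2
9. ¬p, w2
Accessibility: w0Rw0, w0Rw1, w0Rw2, w1Rw1, w2Rw2
The negation has an open branch (countermodel exists).

Invalid (countermodel exists)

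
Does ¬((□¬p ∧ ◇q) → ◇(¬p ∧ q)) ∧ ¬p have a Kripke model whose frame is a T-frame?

No, unsatisfiable

1. ¬((□¬p ∧ ◇q) → ◇(¬p ∧ q)) ∧ ¬p, w0
2. ¬((□¬p ∧ ◇q) → ◇(¬p ∧ q)), w0   [∧-rule on 1]
3. ¬p, w0   [∧-rule on 1]
4. □¬p ∧ ◇q, w0   [¬→-rule on 2]
5. ¬◇(¬p ∧ q), w0   [¬→-rule on 2]
6. □¬p, w0   [∧-rule on 4]
7. ◇q, w0   [∧-rule on 4]
8. ¬(¬p ∧ q), w0   [¬◇-rule on 5 via w0Rw0]
9. ¬q, w0   [¬∧-rule on 8 (branches; this branch)]
10. q, w1   [◇-rule on 7: fresh world w1, w0Rw1]
11. ¬(¬p ∧ q), w1   [¬◇-rule on 5 via w0Rw1]
12. ¬p, w1   [□-rule on 6 via w0Rw1]
13. ¬q, w1   [¬∧-rule on 11 (branches; this branch)]
Accessibility: w0Rw0, w0Rw1, w1Rw1
Branch closes: q and ¬q both at w1.
All branches of the tableau close; one closing branch shown above.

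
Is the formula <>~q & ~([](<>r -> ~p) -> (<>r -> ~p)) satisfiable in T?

1. <>~q & ~([](<>r -> ~p) -> (<>r -> ~p)), 0
2. <>~q, 0
3. ~([](<>r -> ~p) -> (<>r -> ~p)), 0
4. [](<>r -> ~p), 0
5. ~(<>r -> ~p), 0
6. <>r, 0
7. p, 0
8. <>r -> ~p, 0
9. ~<>r, 0
10. ~r, 0
11. ~q, 1
12. <>r -> ~p, 1
13. ~r, 1
14. ~p, 1
15. r, 2
16. <>r -> ~p, 2
17. ~r, 2
Accessibility: 0R0, 0R1, 0R2, 1R1, 2R2
Branch closes: r and ~r both at 2.
(One branch shown.) All branches close.

No, unsatisfiable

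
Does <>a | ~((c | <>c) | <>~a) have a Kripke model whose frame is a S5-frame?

1. <>a | ~((c | <>c) | <>~a), 0
2. ~((c | <>c) | <>~a), 0
3. ~(c | <>c), 0
4. ~<>~a, 0
5. ~c, 0
6. ~<>c, 0
7. a, 0
Accessibility: 0R0

Yes, satisfiable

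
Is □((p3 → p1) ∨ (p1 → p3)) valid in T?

Valid

Tableau for the negation ¬□((p3 → p1) ∨ (p1 → p3)):
1. ¬□((p3 → p1) ∨ (p1 → p3)), 0
2. ¬((p3 → p1) ∨ (p1 → p3)), 1   [¬□-rule on 1: fresh world 1, 0R1]
3. ¬(p3 → p1), 1   [¬∨-rule on 2]
4. ¬(p1 → p3), 1   [¬∨-rule on 2]
5. p3, 1   [¬→-rule on 3]
6. ¬p1, 1   [¬→-rule on 3]
7. p1, 1   [¬→-rule on 4]
8. ¬p3, 1   [¬→-rule on 4]
Accessibility: 0R0, 0R1, 1R1
Branch closes: p1 and ¬p1 both at 1.
Every branch of the negation's tableau closes; the branch above is one of them.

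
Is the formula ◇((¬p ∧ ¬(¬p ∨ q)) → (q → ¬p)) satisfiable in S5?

1. ◇((¬p ∧ ¬(¬p ∨ q)) → (q → ¬p)), 0
2. (¬p ∧ ¬(¬p ∨ q)) → (q → ¬p), 1
3. q → ¬p, 1
4. ¬p, 1
Accessibility: 0R0, 0R1, 1R0, 1R1

Yes, satisfiable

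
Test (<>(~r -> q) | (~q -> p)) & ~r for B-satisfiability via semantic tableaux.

1. (<>(~r -> q) | (~q -> p)) & ~r, w0
2. <>(~r -> q) | (~q -> p), w0
3. ~r, w0
4. ~q -> p, w0
5. p, w0
Accessibility: w0Rw0

Satisfiable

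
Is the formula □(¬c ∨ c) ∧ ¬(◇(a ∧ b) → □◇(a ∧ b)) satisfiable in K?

1. □(¬c ∨ c) ∧ ¬(◇(a ∧ b) → □◇(a ∧ b)), w0
2. □(¬c ∨ c), w0   [∧-rule on 1]
3. ¬(◇(a ∧ b) → □◇(a ∧ b)), w0   [∧-rule on 1]
4. ◇(a ∧ b), w0   [¬→-rule on 3]
5. ¬□◇(a ∧ b), w0   [¬→-rule on 3]
6. a ∧ b, w1   [◇-rule on 4: fresh world w1, w0Rw1]
7. a, w1   [∧-rule on 6]
8. b, w1   [∧-rule on 6]
9. ¬c ∨ c, w1   [□-rule on 2 via w0Rw1]
10. c, w1   [∨-rule on 9 (branches; this branch)]
11. ¬◇(a ∧ b), w2   [¬□-rule on 5: fresh world w2, w0Rw2]
12. ¬c ∨ c, w2   [□-rule on 2 via w0Rw2]
13. c, w2   [∨-rule on 12 (branches; this branch)]
Accessibility: w0Rw1, w0Rw2

Satisfiable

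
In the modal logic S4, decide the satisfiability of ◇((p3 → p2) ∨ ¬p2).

Yes, satisfiable

1. ◇((p3 → p2) ∨ ¬p2), u
2. (p3 → p2) ∨ ¬p2, v   [◇-rule on 1: fresh world v, uRv]
3. ¬p2, v   [∨-rule on 2 (branches; this branch)]
Accessibility: uRu, uRv, vRv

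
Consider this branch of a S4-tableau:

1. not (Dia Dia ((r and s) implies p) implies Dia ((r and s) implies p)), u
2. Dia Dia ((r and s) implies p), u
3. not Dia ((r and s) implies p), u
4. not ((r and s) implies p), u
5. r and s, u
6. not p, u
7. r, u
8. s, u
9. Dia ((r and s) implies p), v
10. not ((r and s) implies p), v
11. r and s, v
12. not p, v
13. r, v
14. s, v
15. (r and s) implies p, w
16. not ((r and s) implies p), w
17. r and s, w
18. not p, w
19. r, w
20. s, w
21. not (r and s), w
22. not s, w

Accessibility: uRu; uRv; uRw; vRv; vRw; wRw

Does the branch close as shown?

Both s and not s appear at w.

Closed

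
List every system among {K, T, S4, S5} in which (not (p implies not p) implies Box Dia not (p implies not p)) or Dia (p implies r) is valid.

K-tableau for the negation not ((not (p implies not p) implies Box Dia not (p implies not p)) or Dia (p implies r)):
1. not ((not (p implies not p) implies Box Dia not (p implies not p)) or Dia (p implies r)), w0
2. not (not (p implies not p) implies Box Dia not (p implies not p)), w0
3. not Dia (p implies r), w0
4. not (p implies not p), w0
5. not Box Dia not (p implies not p), w0
6. p, w0
7. not Dia not (p implies not p), w1
8. not (p implies r), w1
9. p, w1
10. not r, w1
Accessibility: w0Rw1
Complete open branch: countermodel on a K-frame, so not valid in K.
T-tableau for the negation not ((not (p implies not p) implies Box Dia not (p implies not p)) or Dia (p implies r)):
1. not ((not (p implies not p) implies Box Dia not (p implies not p)) or Dia (p implies r)), w0
2. not (not (p implies not p) implies Box Dia not (p implies not p)), w0
3. not Dia (p implies r), w0
4. not (p implies not p), w0
5. not Box Dia not (p implies not p), w0
6. p, w0
7. not (p implies r), w0
8. not r, w0
9. not Dia not (p implies not p), w1
10. not (p implies r), w1
11. p, w1
12. not r, w1
13. p implies not p, w1
14. not p, w1
Accessibility: w0Rw0, w0Rw1, w1Rw1
Branch closes: p and not p both at w1.
Every branch closes (one shown): valid in T, hence also in S4, S5 (every theorem of T is a theorem of S4 and S5).

T, S4, S5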